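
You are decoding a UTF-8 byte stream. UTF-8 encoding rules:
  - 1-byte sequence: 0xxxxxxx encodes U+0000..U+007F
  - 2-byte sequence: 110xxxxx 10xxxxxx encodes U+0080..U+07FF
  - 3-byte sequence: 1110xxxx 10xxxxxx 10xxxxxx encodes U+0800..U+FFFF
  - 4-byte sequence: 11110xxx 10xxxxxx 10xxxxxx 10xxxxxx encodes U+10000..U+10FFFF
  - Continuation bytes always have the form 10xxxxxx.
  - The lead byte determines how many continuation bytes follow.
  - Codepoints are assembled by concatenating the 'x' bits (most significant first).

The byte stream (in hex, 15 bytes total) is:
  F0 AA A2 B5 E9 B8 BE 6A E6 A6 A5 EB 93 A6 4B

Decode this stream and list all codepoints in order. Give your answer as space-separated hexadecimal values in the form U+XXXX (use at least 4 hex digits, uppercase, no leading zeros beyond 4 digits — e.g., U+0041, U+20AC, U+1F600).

Byte[0]=F0: 4-byte lead, need 3 cont bytes. acc=0x0
Byte[1]=AA: continuation. acc=(acc<<6)|0x2A=0x2A
Byte[2]=A2: continuation. acc=(acc<<6)|0x22=0xAA2
Byte[3]=B5: continuation. acc=(acc<<6)|0x35=0x2A8B5
Completed: cp=U+2A8B5 (starts at byte 0)
Byte[4]=E9: 3-byte lead, need 2 cont bytes. acc=0x9
Byte[5]=B8: continuation. acc=(acc<<6)|0x38=0x278
Byte[6]=BE: continuation. acc=(acc<<6)|0x3E=0x9E3E
Completed: cp=U+9E3E (starts at byte 4)
Byte[7]=6A: 1-byte ASCII. cp=U+006A
Byte[8]=E6: 3-byte lead, need 2 cont bytes. acc=0x6
Byte[9]=A6: continuation. acc=(acc<<6)|0x26=0x1A6
Byte[10]=A5: continuation. acc=(acc<<6)|0x25=0x69A5
Completed: cp=U+69A5 (starts at byte 8)
Byte[11]=EB: 3-byte lead, need 2 cont bytes. acc=0xB
Byte[12]=93: continuation. acc=(acc<<6)|0x13=0x2D3
Byte[13]=A6: continuation. acc=(acc<<6)|0x26=0xB4E6
Completed: cp=U+B4E6 (starts at byte 11)
Byte[14]=4B: 1-byte ASCII. cp=U+004B

Answer: U+2A8B5 U+9E3E U+006A U+69A5 U+B4E6 U+004B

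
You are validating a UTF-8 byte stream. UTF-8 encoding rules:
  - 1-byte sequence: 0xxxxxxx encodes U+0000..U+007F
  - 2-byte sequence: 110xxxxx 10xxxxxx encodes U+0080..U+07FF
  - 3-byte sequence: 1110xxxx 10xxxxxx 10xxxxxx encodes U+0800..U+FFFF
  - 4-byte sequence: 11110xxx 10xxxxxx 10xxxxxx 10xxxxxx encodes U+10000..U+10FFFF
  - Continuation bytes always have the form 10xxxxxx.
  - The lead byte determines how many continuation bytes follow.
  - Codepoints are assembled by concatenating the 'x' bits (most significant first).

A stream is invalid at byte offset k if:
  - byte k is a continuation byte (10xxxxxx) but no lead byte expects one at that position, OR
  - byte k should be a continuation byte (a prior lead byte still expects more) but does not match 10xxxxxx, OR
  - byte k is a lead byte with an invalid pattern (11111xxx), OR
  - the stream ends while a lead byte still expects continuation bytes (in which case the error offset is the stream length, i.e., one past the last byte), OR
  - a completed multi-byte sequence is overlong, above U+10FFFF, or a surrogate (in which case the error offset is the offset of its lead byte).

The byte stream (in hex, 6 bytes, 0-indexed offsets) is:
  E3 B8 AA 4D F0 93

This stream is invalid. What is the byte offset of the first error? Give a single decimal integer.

Byte[0]=E3: 3-byte lead, need 2 cont bytes. acc=0x3
Byte[1]=B8: continuation. acc=(acc<<6)|0x38=0xF8
Byte[2]=AA: continuation. acc=(acc<<6)|0x2A=0x3E2A
Completed: cp=U+3E2A (starts at byte 0)
Byte[3]=4D: 1-byte ASCII. cp=U+004D
Byte[4]=F0: 4-byte lead, need 3 cont bytes. acc=0x0
Byte[5]=93: continuation. acc=(acc<<6)|0x13=0x13
Byte[6]: stream ended, expected continuation. INVALID

Answer: 6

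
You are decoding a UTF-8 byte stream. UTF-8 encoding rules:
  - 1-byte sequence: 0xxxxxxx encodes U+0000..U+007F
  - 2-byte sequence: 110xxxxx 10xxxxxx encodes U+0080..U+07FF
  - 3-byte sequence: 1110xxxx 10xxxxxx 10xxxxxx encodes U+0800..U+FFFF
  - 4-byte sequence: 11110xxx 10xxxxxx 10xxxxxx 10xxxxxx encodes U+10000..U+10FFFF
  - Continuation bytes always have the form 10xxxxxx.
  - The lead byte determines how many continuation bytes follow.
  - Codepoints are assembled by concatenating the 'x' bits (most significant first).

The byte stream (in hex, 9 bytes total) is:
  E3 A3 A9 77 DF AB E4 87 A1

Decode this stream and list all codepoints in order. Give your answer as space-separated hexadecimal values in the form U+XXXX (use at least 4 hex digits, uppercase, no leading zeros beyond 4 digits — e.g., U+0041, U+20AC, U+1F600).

Answer: U+38E9 U+0077 U+07EB U+41E1

Derivation:
Byte[0]=E3: 3-byte lead, need 2 cont bytes. acc=0x3
Byte[1]=A3: continuation. acc=(acc<<6)|0x23=0xE3
Byte[2]=A9: continuation. acc=(acc<<6)|0x29=0x38E9
Completed: cp=U+38E9 (starts at byte 0)
Byte[3]=77: 1-byte ASCII. cp=U+0077
Byte[4]=DF: 2-byte lead, need 1 cont bytes. acc=0x1F
Byte[5]=AB: continuation. acc=(acc<<6)|0x2B=0x7EB
Completed: cp=U+07EB (starts at byte 4)
Byte[6]=E4: 3-byte lead, need 2 cont bytes. acc=0x4
Byte[7]=87: continuation. acc=(acc<<6)|0x07=0x107
Byte[8]=A1: continuation. acc=(acc<<6)|0x21=0x41E1
Completed: cp=U+41E1 (starts at byte 6)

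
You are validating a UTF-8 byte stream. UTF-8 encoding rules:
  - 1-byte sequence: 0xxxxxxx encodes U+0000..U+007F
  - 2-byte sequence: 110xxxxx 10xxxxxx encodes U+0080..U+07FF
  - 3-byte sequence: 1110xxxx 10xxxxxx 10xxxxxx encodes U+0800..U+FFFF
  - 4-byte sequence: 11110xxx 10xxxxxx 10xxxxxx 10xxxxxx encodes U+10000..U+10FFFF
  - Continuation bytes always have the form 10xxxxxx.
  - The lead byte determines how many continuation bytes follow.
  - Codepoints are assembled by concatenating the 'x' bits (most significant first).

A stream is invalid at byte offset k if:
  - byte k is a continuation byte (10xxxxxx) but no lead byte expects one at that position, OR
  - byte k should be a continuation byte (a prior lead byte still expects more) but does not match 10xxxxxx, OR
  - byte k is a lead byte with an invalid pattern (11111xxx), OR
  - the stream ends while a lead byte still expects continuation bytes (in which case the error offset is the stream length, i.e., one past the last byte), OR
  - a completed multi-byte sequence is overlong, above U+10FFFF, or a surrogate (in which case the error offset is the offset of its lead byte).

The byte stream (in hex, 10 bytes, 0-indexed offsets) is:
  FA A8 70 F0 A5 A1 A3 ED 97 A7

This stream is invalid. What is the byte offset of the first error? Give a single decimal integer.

Byte[0]=FA: INVALID lead byte (not 0xxx/110x/1110/11110)

Answer: 0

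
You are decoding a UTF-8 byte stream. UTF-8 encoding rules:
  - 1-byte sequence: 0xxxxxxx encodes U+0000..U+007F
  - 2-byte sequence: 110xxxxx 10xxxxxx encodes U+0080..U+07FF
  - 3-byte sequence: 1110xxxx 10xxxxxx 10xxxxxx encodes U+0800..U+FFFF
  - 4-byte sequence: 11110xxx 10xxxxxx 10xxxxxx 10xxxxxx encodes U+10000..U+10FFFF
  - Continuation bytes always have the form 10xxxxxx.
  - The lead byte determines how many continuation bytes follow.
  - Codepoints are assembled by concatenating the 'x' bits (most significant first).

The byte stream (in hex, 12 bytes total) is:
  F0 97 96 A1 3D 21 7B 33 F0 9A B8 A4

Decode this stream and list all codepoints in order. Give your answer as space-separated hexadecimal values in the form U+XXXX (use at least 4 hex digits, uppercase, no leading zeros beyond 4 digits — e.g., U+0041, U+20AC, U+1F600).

Byte[0]=F0: 4-byte lead, need 3 cont bytes. acc=0x0
Byte[1]=97: continuation. acc=(acc<<6)|0x17=0x17
Byte[2]=96: continuation. acc=(acc<<6)|0x16=0x5D6
Byte[3]=A1: continuation. acc=(acc<<6)|0x21=0x175A1
Completed: cp=U+175A1 (starts at byte 0)
Byte[4]=3D: 1-byte ASCII. cp=U+003D
Byte[5]=21: 1-byte ASCII. cp=U+0021
Byte[6]=7B: 1-byte ASCII. cp=U+007B
Byte[7]=33: 1-byte ASCII. cp=U+0033
Byte[8]=F0: 4-byte lead, need 3 cont bytes. acc=0x0
Byte[9]=9A: continuation. acc=(acc<<6)|0x1A=0x1A
Byte[10]=B8: continuation. acc=(acc<<6)|0x38=0x6B8
Byte[11]=A4: continuation. acc=(acc<<6)|0x24=0x1AE24
Completed: cp=U+1AE24 (starts at byte 8)

Answer: U+175A1 U+003D U+0021 U+007B U+0033 U+1AE24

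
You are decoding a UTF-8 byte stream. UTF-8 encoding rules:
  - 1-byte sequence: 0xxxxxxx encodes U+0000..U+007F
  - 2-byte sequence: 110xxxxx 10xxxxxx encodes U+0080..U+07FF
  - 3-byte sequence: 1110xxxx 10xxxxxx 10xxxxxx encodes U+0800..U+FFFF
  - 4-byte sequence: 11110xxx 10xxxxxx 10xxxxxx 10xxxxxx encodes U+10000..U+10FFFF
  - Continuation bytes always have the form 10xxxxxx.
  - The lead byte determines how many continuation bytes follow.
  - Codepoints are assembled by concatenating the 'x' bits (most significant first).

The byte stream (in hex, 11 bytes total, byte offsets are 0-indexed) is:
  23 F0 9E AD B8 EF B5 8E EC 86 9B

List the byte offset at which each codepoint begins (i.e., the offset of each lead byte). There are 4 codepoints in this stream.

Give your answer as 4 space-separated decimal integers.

Answer: 0 1 5 8

Derivation:
Byte[0]=23: 1-byte ASCII. cp=U+0023
Byte[1]=F0: 4-byte lead, need 3 cont bytes. acc=0x0
Byte[2]=9E: continuation. acc=(acc<<6)|0x1E=0x1E
Byte[3]=AD: continuation. acc=(acc<<6)|0x2D=0x7AD
Byte[4]=B8: continuation. acc=(acc<<6)|0x38=0x1EB78
Completed: cp=U+1EB78 (starts at byte 1)
Byte[5]=EF: 3-byte lead, need 2 cont bytes. acc=0xF
Byte[6]=B5: continuation. acc=(acc<<6)|0x35=0x3F5
Byte[7]=8E: continuation. acc=(acc<<6)|0x0E=0xFD4E
Completed: cp=U+FD4E (starts at byte 5)
Byte[8]=EC: 3-byte lead, need 2 cont bytes. acc=0xC
Byte[9]=86: continuation. acc=(acc<<6)|0x06=0x306
Byte[10]=9B: continuation. acc=(acc<<6)|0x1B=0xC19B
Completed: cp=U+C19B (starts at byte 8)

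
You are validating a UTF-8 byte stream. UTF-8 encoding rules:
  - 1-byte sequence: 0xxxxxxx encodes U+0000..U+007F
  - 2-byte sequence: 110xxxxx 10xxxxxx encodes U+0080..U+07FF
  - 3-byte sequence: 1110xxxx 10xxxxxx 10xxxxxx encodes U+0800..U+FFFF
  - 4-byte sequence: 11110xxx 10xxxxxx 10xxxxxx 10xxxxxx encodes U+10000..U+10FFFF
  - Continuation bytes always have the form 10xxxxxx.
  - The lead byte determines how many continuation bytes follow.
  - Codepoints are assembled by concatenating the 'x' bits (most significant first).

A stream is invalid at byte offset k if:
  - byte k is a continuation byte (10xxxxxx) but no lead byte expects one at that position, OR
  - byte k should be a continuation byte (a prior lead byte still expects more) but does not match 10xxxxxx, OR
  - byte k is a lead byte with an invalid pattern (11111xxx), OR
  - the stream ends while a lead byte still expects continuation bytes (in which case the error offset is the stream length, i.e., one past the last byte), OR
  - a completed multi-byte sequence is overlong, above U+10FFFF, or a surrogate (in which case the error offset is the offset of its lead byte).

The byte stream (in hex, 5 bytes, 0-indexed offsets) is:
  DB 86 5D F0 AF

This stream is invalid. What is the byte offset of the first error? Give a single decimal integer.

Answer: 5

Derivation:
Byte[0]=DB: 2-byte lead, need 1 cont bytes. acc=0x1B
Byte[1]=86: continuation. acc=(acc<<6)|0x06=0x6C6
Completed: cp=U+06C6 (starts at byte 0)
Byte[2]=5D: 1-byte ASCII. cp=U+005D
Byte[3]=F0: 4-byte lead, need 3 cont bytes. acc=0x0
Byte[4]=AF: continuation. acc=(acc<<6)|0x2F=0x2F
Byte[5]: stream ended, expected continuation. INVALID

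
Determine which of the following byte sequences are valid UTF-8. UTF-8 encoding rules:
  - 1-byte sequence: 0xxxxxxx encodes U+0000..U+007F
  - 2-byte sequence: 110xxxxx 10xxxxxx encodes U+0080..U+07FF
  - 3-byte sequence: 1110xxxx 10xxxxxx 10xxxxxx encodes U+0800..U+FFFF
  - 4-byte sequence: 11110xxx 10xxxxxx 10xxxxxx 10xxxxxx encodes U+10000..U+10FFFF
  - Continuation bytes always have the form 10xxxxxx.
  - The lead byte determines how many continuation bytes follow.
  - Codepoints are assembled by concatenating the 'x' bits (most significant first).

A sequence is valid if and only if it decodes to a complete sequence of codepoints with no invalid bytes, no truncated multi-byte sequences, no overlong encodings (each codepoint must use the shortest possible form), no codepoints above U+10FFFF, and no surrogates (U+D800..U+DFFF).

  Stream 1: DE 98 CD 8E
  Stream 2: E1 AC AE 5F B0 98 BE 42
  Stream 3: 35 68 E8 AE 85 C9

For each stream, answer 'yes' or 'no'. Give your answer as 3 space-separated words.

Answer: yes no no

Derivation:
Stream 1: decodes cleanly. VALID
Stream 2: error at byte offset 4. INVALID
Stream 3: error at byte offset 6. INVALID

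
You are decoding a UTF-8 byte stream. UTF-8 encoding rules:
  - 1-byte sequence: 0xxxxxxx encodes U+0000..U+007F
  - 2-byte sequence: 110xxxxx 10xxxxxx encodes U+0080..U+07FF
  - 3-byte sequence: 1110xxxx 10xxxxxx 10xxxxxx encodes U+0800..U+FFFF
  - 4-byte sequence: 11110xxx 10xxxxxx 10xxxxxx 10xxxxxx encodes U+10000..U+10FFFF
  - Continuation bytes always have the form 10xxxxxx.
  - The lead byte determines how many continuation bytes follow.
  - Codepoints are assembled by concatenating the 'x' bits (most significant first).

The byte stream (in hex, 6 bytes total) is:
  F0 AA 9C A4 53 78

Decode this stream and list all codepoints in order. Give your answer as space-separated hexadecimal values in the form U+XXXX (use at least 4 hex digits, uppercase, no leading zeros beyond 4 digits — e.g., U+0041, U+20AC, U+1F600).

Answer: U+2A724 U+0053 U+0078

Derivation:
Byte[0]=F0: 4-byte lead, need 3 cont bytes. acc=0x0
Byte[1]=AA: continuation. acc=(acc<<6)|0x2A=0x2A
Byte[2]=9C: continuation. acc=(acc<<6)|0x1C=0xA9C
Byte[3]=A4: continuation. acc=(acc<<6)|0x24=0x2A724
Completed: cp=U+2A724 (starts at byte 0)
Byte[4]=53: 1-byte ASCII. cp=U+0053
Byte[5]=78: 1-byte ASCII. cp=U+0078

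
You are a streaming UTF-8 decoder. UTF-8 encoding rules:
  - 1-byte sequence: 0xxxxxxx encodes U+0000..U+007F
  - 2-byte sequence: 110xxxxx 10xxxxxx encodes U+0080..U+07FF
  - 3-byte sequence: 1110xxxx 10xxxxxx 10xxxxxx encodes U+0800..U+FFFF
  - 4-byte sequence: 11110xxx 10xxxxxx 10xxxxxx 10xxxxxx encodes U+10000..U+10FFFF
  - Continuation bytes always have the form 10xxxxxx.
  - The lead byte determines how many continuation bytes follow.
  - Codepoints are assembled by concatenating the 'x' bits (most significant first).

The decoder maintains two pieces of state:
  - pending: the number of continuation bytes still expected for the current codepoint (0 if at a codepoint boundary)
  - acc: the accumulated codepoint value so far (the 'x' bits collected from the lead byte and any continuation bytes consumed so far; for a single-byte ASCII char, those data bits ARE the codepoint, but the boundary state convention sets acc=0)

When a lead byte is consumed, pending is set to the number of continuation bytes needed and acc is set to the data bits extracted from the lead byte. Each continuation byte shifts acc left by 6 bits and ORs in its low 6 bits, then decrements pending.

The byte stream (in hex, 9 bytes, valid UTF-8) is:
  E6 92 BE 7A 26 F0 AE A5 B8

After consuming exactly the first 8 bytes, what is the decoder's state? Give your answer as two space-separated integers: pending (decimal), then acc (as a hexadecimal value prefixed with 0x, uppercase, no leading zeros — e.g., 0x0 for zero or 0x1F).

Byte[0]=E6: 3-byte lead. pending=2, acc=0x6
Byte[1]=92: continuation. acc=(acc<<6)|0x12=0x192, pending=1
Byte[2]=BE: continuation. acc=(acc<<6)|0x3E=0x64BE, pending=0
Byte[3]=7A: 1-byte. pending=0, acc=0x0
Byte[4]=26: 1-byte. pending=0, acc=0x0
Byte[5]=F0: 4-byte lead. pending=3, acc=0x0
Byte[6]=AE: continuation. acc=(acc<<6)|0x2E=0x2E, pending=2
Byte[7]=A5: continuation. acc=(acc<<6)|0x25=0xBA5, pending=1

Answer: 1 0xBA5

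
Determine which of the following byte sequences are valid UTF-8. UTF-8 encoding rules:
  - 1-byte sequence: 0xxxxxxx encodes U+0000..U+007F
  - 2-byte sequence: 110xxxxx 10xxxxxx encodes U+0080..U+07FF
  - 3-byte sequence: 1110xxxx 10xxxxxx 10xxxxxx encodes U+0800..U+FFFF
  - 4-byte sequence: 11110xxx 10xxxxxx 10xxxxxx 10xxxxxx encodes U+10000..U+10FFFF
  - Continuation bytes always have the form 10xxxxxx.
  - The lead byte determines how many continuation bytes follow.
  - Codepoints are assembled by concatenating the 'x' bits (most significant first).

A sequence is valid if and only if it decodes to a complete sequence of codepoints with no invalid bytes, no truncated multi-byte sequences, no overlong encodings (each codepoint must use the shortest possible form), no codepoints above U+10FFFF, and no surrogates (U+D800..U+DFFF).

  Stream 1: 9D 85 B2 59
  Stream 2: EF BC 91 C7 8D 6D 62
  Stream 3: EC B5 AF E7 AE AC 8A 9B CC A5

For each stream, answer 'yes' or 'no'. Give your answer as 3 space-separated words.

Answer: no yes no

Derivation:
Stream 1: error at byte offset 0. INVALID
Stream 2: decodes cleanly. VALID
Stream 3: error at byte offset 6. INVALID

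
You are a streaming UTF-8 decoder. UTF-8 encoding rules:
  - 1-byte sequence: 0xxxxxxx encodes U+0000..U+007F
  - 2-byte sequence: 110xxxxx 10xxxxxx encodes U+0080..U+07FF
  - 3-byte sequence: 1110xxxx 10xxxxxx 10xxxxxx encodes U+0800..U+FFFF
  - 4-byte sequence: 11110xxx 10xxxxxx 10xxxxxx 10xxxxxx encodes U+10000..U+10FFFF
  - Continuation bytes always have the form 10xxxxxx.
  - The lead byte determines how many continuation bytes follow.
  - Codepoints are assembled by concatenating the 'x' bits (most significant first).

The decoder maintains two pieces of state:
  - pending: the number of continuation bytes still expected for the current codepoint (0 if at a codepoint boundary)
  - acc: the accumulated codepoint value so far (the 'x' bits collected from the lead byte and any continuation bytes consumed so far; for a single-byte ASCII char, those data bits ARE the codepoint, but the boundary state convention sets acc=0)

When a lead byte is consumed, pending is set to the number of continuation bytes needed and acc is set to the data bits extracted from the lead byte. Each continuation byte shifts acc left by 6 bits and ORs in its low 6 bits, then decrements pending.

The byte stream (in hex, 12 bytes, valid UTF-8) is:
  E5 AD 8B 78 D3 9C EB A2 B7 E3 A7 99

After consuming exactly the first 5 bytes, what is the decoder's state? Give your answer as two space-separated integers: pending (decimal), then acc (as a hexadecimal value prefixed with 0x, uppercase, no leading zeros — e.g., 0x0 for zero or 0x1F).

Answer: 1 0x13

Derivation:
Byte[0]=E5: 3-byte lead. pending=2, acc=0x5
Byte[1]=AD: continuation. acc=(acc<<6)|0x2D=0x16D, pending=1
Byte[2]=8B: continuation. acc=(acc<<6)|0x0B=0x5B4B, pending=0
Byte[3]=78: 1-byte. pending=0, acc=0x0
Byte[4]=D3: 2-byte lead. pending=1, acc=0x13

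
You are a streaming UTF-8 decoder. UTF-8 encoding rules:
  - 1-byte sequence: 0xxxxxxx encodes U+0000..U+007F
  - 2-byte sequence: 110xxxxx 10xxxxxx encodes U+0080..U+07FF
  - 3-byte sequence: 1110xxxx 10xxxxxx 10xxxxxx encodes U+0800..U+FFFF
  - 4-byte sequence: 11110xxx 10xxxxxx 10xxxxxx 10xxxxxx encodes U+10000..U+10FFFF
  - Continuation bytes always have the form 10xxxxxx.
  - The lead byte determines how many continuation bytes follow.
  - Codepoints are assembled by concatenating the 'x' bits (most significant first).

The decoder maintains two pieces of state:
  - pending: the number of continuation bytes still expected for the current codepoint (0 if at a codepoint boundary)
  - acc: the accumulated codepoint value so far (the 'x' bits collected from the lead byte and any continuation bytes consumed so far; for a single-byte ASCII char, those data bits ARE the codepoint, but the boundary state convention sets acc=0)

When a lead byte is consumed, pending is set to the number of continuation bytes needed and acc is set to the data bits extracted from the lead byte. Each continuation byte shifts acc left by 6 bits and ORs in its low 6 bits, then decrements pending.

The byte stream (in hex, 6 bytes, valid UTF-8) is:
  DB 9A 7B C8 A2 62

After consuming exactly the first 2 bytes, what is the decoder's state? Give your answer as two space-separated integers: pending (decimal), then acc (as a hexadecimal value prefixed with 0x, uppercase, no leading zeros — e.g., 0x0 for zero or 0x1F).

Answer: 0 0x6DA

Derivation:
Byte[0]=DB: 2-byte lead. pending=1, acc=0x1B
Byte[1]=9A: continuation. acc=(acc<<6)|0x1A=0x6DA, pending=0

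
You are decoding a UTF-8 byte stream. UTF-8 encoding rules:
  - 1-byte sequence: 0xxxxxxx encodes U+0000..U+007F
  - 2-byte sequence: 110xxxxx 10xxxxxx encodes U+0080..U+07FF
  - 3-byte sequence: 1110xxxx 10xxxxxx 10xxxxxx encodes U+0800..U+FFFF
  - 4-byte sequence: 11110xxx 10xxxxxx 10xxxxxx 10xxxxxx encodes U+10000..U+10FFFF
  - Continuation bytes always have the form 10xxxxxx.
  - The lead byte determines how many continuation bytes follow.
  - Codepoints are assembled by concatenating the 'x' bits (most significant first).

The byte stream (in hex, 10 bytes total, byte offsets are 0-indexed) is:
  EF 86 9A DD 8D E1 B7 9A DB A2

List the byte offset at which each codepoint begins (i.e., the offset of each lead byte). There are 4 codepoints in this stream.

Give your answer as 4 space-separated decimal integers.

Answer: 0 3 5 8

Derivation:
Byte[0]=EF: 3-byte lead, need 2 cont bytes. acc=0xF
Byte[1]=86: continuation. acc=(acc<<6)|0x06=0x3C6
Byte[2]=9A: continuation. acc=(acc<<6)|0x1A=0xF19A
Completed: cp=U+F19A (starts at byte 0)
Byte[3]=DD: 2-byte lead, need 1 cont bytes. acc=0x1D
Byte[4]=8D: continuation. acc=(acc<<6)|0x0D=0x74D
Completed: cp=U+074D (starts at byte 3)
Byte[5]=E1: 3-byte lead, need 2 cont bytes. acc=0x1
Byte[6]=B7: continuation. acc=(acc<<6)|0x37=0x77
Byte[7]=9A: continuation. acc=(acc<<6)|0x1A=0x1DDA
Completed: cp=U+1DDA (starts at byte 5)
Byte[8]=DB: 2-byte lead, need 1 cont bytes. acc=0x1B
Byte[9]=A2: continuation. acc=(acc<<6)|0x22=0x6E2
Completed: cp=U+06E2 (starts at byte 8)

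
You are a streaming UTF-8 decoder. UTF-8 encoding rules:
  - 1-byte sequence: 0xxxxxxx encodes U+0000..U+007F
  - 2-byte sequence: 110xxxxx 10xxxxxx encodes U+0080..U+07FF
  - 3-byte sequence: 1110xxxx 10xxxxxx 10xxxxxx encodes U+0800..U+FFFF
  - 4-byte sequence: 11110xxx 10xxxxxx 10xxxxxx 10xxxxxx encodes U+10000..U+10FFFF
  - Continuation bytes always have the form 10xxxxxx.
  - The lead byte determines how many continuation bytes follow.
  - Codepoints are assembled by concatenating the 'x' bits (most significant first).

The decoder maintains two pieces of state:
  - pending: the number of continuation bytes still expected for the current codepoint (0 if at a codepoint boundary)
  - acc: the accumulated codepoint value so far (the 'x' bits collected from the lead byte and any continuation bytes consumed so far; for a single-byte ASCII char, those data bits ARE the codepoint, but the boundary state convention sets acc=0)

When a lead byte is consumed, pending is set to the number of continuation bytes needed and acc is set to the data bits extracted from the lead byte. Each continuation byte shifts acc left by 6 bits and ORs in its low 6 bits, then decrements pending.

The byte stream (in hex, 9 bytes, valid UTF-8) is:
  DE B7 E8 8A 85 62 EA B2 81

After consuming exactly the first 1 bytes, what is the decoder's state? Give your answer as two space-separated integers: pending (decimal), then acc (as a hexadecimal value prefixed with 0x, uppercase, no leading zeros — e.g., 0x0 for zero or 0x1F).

Answer: 1 0x1E

Derivation:
Byte[0]=DE: 2-byte lead. pending=1, acc=0x1E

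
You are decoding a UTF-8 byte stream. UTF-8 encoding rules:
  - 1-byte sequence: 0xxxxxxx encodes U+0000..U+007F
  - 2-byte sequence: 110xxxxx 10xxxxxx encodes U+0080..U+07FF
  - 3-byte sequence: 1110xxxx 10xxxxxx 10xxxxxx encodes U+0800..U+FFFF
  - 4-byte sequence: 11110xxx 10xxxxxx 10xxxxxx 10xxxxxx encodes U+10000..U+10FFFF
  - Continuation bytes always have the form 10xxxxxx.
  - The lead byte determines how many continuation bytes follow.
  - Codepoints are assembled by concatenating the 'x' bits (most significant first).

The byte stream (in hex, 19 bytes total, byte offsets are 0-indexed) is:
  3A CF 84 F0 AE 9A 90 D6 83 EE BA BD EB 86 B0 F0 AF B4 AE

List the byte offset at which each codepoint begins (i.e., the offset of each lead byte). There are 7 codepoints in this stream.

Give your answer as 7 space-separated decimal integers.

Answer: 0 1 3 7 9 12 15

Derivation:
Byte[0]=3A: 1-byte ASCII. cp=U+003A
Byte[1]=CF: 2-byte lead, need 1 cont bytes. acc=0xF
Byte[2]=84: continuation. acc=(acc<<6)|0x04=0x3C4
Completed: cp=U+03C4 (starts at byte 1)
Byte[3]=F0: 4-byte lead, need 3 cont bytes. acc=0x0
Byte[4]=AE: continuation. acc=(acc<<6)|0x2E=0x2E
Byte[5]=9A: continuation. acc=(acc<<6)|0x1A=0xB9A
Byte[6]=90: continuation. acc=(acc<<6)|0x10=0x2E690
Completed: cp=U+2E690 (starts at byte 3)
Byte[7]=D6: 2-byte lead, need 1 cont bytes. acc=0x16
Byte[8]=83: continuation. acc=(acc<<6)|0x03=0x583
Completed: cp=U+0583 (starts at byte 7)
Byte[9]=EE: 3-byte lead, need 2 cont bytes. acc=0xE
Byte[10]=BA: continuation. acc=(acc<<6)|0x3A=0x3BA
Byte[11]=BD: continuation. acc=(acc<<6)|0x3D=0xEEBD
Completed: cp=U+EEBD (starts at byte 9)
Byte[12]=EB: 3-byte lead, need 2 cont bytes. acc=0xB
Byte[13]=86: continuation. acc=(acc<<6)|0x06=0x2C6
Byte[14]=B0: continuation. acc=(acc<<6)|0x30=0xB1B0
Completed: cp=U+B1B0 (starts at byte 12)
Byte[15]=F0: 4-byte lead, need 3 cont bytes. acc=0x0
Byte[16]=AF: continuation. acc=(acc<<6)|0x2F=0x2F
Byte[17]=B4: continuation. acc=(acc<<6)|0x34=0xBF4
Byte[18]=AE: continuation. acc=(acc<<6)|0x2E=0x2FD2E
Completed: cp=U+2FD2E (starts at byte 15)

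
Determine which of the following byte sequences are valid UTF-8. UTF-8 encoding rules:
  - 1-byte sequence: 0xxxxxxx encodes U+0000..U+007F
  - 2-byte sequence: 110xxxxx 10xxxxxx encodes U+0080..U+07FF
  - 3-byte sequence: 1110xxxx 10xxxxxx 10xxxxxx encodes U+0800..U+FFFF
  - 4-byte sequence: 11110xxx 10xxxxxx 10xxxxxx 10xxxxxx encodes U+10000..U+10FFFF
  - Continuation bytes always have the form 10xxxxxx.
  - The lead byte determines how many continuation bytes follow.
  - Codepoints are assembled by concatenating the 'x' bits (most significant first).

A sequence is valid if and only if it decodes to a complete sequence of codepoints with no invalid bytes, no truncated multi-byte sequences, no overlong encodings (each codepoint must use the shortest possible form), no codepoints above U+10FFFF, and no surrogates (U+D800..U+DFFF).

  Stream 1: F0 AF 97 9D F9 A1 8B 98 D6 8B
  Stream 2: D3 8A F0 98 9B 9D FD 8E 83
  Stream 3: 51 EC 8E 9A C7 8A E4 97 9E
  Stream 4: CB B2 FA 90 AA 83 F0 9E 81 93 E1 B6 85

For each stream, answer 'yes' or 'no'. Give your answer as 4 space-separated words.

Answer: no no yes no

Derivation:
Stream 1: error at byte offset 4. INVALID
Stream 2: error at byte offset 6. INVALID
Stream 3: decodes cleanly. VALID
Stream 4: error at byte offset 2. INVALID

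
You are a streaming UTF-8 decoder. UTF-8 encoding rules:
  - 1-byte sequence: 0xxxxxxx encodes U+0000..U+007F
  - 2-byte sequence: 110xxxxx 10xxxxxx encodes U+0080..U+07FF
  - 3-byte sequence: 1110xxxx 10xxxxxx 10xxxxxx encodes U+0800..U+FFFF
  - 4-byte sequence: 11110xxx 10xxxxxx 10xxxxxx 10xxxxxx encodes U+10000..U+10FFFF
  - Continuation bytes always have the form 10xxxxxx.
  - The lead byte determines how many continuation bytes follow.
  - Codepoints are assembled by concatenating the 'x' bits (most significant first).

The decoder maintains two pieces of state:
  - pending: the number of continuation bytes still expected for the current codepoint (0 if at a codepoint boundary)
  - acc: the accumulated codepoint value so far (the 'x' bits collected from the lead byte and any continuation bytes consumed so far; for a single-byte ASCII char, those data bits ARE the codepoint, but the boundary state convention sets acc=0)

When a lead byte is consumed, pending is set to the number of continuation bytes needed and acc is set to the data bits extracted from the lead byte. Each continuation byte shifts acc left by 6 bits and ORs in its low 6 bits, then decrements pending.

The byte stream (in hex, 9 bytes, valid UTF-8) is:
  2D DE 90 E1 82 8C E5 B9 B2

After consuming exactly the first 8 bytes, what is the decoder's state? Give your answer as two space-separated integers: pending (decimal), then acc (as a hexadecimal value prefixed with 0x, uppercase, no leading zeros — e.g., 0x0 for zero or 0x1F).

Byte[0]=2D: 1-byte. pending=0, acc=0x0
Byte[1]=DE: 2-byte lead. pending=1, acc=0x1E
Byte[2]=90: continuation. acc=(acc<<6)|0x10=0x790, pending=0
Byte[3]=E1: 3-byte lead. pending=2, acc=0x1
Byte[4]=82: continuation. acc=(acc<<6)|0x02=0x42, pending=1
Byte[5]=8C: continuation. acc=(acc<<6)|0x0C=0x108C, pending=0
Byte[6]=E5: 3-byte lead. pending=2, acc=0x5
Byte[7]=B9: continuation. acc=(acc<<6)|0x39=0x179, pending=1

Answer: 1 0x179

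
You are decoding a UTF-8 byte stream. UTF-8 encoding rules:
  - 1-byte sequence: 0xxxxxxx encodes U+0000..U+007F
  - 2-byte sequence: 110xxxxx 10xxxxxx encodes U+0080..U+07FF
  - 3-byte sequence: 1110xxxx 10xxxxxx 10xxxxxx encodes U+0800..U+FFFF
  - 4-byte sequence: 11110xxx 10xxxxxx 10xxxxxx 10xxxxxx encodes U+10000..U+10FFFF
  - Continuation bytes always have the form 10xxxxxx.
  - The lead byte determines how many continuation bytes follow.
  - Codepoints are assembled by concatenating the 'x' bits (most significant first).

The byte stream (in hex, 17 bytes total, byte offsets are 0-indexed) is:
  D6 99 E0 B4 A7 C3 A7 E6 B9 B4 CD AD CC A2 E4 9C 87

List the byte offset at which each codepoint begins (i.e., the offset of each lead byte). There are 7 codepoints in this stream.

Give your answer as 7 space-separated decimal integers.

Answer: 0 2 5 7 10 12 14

Derivation:
Byte[0]=D6: 2-byte lead, need 1 cont bytes. acc=0x16
Byte[1]=99: continuation. acc=(acc<<6)|0x19=0x599
Completed: cp=U+0599 (starts at byte 0)
Byte[2]=E0: 3-byte lead, need 2 cont bytes. acc=0x0
Byte[3]=B4: continuation. acc=(acc<<6)|0x34=0x34
Byte[4]=A7: continuation. acc=(acc<<6)|0x27=0xD27
Completed: cp=U+0D27 (starts at byte 2)
Byte[5]=C3: 2-byte lead, need 1 cont bytes. acc=0x3
Byte[6]=A7: continuation. acc=(acc<<6)|0x27=0xE7
Completed: cp=U+00E7 (starts at byte 5)
Byte[7]=E6: 3-byte lead, need 2 cont bytes. acc=0x6
Byte[8]=B9: continuation. acc=(acc<<6)|0x39=0x1B9
Byte[9]=B4: continuation. acc=(acc<<6)|0x34=0x6E74
Completed: cp=U+6E74 (starts at byte 7)
Byte[10]=CD: 2-byte lead, need 1 cont bytes. acc=0xD
Byte[11]=AD: continuation. acc=(acc<<6)|0x2D=0x36D
Completed: cp=U+036D (starts at byte 10)
Byte[12]=CC: 2-byte lead, need 1 cont bytes. acc=0xC
Byte[13]=A2: continuation. acc=(acc<<6)|0x22=0x322
Completed: cp=U+0322 (starts at byte 12)
Byte[14]=E4: 3-byte lead, need 2 cont bytes. acc=0x4
Byte[15]=9C: continuation. acc=(acc<<6)|0x1C=0x11C
Byte[16]=87: continuation. acc=(acc<<6)|0x07=0x4707
Completed: cp=U+4707 (starts at byte 14)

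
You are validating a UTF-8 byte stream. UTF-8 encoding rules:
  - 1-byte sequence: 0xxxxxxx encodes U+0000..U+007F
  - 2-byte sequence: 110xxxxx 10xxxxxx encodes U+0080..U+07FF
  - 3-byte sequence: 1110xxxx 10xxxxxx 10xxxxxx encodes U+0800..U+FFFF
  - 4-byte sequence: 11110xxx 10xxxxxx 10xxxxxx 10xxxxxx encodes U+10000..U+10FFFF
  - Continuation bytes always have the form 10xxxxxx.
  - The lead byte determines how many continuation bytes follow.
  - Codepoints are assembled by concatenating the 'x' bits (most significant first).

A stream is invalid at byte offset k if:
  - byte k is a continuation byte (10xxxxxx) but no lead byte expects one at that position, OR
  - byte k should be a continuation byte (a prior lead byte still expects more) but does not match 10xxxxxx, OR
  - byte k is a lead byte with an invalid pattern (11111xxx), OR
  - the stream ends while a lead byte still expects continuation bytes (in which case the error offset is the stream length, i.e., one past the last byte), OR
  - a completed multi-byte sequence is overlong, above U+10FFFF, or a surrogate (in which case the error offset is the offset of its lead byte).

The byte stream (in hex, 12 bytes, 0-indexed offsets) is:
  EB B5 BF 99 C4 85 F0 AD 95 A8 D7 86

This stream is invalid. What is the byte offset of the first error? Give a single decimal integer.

Byte[0]=EB: 3-byte lead, need 2 cont bytes. acc=0xB
Byte[1]=B5: continuation. acc=(acc<<6)|0x35=0x2F5
Byte[2]=BF: continuation. acc=(acc<<6)|0x3F=0xBD7F
Completed: cp=U+BD7F (starts at byte 0)
Byte[3]=99: INVALID lead byte (not 0xxx/110x/1110/11110)

Answer: 3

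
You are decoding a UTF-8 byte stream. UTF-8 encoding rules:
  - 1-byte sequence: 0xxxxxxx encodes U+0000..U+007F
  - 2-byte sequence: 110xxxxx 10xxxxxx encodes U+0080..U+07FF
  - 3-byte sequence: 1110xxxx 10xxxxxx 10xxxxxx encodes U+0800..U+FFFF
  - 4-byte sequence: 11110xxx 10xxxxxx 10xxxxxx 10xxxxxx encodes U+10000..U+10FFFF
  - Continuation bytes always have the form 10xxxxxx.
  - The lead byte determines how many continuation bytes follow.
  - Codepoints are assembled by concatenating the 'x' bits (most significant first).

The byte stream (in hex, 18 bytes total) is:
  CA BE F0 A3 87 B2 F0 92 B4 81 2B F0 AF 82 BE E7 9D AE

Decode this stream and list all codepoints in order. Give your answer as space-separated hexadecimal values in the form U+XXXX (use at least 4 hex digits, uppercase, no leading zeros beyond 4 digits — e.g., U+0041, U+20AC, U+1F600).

Answer: U+02BE U+231F2 U+12D01 U+002B U+2F0BE U+776E

Derivation:
Byte[0]=CA: 2-byte lead, need 1 cont bytes. acc=0xA
Byte[1]=BE: continuation. acc=(acc<<6)|0x3E=0x2BE
Completed: cp=U+02BE (starts at byte 0)
Byte[2]=F0: 4-byte lead, need 3 cont bytes. acc=0x0
Byte[3]=A3: continuation. acc=(acc<<6)|0x23=0x23
Byte[4]=87: continuation. acc=(acc<<6)|0x07=0x8C7
Byte[5]=B2: continuation. acc=(acc<<6)|0x32=0x231F2
Completed: cp=U+231F2 (starts at byte 2)
Byte[6]=F0: 4-byte lead, need 3 cont bytes. acc=0x0
Byte[7]=92: continuation. acc=(acc<<6)|0x12=0x12
Byte[8]=B4: continuation. acc=(acc<<6)|0x34=0x4B4
Byte[9]=81: continuation. acc=(acc<<6)|0x01=0x12D01
Completed: cp=U+12D01 (starts at byte 6)
Byte[10]=2B: 1-byte ASCII. cp=U+002B
Byte[11]=F0: 4-byte lead, need 3 cont bytes. acc=0x0
Byte[12]=AF: continuation. acc=(acc<<6)|0x2F=0x2F
Byte[13]=82: continuation. acc=(acc<<6)|0x02=0xBC2
Byte[14]=BE: continuation. acc=(acc<<6)|0x3E=0x2F0BE
Completed: cp=U+2F0BE (starts at byte 11)
Byte[15]=E7: 3-byte lead, need 2 cont bytes. acc=0x7
Byte[16]=9D: continuation. acc=(acc<<6)|0x1D=0x1DD
Byte[17]=AE: continuation. acc=(acc<<6)|0x2E=0x776E
Completed: cp=U+776E (starts at byte 15)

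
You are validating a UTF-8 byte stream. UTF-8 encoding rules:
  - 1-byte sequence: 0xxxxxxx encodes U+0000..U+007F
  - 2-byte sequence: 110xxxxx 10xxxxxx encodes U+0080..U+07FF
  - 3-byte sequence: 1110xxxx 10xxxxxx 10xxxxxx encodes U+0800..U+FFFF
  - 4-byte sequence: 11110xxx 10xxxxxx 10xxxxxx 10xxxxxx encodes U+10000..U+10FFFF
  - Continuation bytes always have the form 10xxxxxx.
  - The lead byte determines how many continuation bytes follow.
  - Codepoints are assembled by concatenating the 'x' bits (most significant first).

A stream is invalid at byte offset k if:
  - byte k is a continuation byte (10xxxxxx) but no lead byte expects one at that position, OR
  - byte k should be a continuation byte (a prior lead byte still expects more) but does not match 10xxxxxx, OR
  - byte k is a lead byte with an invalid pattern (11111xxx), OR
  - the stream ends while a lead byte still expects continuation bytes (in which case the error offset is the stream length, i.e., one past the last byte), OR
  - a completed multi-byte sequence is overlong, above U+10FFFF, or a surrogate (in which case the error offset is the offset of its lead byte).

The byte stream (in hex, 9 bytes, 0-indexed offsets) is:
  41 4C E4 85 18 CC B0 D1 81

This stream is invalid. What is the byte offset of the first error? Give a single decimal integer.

Byte[0]=41: 1-byte ASCII. cp=U+0041
Byte[1]=4C: 1-byte ASCII. cp=U+004C
Byte[2]=E4: 3-byte lead, need 2 cont bytes. acc=0x4
Byte[3]=85: continuation. acc=(acc<<6)|0x05=0x105
Byte[4]=18: expected 10xxxxxx continuation. INVALID

Answer: 4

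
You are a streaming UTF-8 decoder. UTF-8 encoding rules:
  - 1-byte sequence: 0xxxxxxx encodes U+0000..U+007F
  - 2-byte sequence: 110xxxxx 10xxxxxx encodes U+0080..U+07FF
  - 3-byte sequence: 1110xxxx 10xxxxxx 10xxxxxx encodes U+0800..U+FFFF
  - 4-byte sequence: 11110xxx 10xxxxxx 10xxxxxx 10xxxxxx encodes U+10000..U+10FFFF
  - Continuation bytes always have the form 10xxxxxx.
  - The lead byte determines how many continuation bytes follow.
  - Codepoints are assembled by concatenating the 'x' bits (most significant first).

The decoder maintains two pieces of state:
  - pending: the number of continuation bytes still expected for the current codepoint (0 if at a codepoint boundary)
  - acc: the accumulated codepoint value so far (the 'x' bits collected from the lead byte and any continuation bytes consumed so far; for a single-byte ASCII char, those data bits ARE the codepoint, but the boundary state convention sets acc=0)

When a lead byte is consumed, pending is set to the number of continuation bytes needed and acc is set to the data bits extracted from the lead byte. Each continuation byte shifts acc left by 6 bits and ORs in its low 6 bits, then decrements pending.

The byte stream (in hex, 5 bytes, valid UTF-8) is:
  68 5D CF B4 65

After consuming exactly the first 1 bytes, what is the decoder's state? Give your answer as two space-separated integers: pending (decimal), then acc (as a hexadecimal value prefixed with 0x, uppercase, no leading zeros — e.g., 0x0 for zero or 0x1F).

Byte[0]=68: 1-byte. pending=0, acc=0x0

Answer: 0 0x0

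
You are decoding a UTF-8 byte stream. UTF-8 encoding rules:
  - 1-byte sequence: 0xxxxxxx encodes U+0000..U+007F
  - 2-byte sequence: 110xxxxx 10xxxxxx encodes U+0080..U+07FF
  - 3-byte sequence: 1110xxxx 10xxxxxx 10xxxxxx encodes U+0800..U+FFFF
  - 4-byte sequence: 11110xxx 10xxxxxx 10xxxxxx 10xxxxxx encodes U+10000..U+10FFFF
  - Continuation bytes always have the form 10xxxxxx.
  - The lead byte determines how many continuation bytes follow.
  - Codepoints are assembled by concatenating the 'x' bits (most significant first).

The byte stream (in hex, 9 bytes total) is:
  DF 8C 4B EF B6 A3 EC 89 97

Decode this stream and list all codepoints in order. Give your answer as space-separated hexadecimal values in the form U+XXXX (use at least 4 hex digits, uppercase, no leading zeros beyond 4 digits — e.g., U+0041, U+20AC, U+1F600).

Byte[0]=DF: 2-byte lead, need 1 cont bytes. acc=0x1F
Byte[1]=8C: continuation. acc=(acc<<6)|0x0C=0x7CC
Completed: cp=U+07CC (starts at byte 0)
Byte[2]=4B: 1-byte ASCII. cp=U+004B
Byte[3]=EF: 3-byte lead, need 2 cont bytes. acc=0xF
Byte[4]=B6: continuation. acc=(acc<<6)|0x36=0x3F6
Byte[5]=A3: continuation. acc=(acc<<6)|0x23=0xFDA3
Completed: cp=U+FDA3 (starts at byte 3)
Byte[6]=EC: 3-byte lead, need 2 cont bytes. acc=0xC
Byte[7]=89: continuation. acc=(acc<<6)|0x09=0x309
Byte[8]=97: continuation. acc=(acc<<6)|0x17=0xC257
Completed: cp=U+C257 (starts at byte 6)

Answer: U+07CC U+004B U+FDA3 U+C257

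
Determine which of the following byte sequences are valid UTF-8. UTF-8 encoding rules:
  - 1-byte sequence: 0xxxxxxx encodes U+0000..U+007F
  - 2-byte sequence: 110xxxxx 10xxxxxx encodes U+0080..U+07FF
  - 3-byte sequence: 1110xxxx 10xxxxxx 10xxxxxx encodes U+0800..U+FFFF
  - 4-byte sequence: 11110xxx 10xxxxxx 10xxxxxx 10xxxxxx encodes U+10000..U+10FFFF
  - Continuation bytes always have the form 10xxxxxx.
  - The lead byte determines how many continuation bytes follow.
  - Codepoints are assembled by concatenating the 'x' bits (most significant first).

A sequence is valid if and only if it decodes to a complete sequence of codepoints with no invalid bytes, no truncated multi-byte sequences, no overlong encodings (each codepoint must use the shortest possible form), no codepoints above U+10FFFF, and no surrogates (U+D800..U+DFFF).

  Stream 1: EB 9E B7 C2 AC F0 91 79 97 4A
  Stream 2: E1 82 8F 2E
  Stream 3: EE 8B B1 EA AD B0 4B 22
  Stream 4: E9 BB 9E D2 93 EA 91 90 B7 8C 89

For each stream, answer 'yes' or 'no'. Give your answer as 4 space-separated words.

Stream 1: error at byte offset 7. INVALID
Stream 2: decodes cleanly. VALID
Stream 3: decodes cleanly. VALID
Stream 4: error at byte offset 8. INVALID

Answer: no yes yes no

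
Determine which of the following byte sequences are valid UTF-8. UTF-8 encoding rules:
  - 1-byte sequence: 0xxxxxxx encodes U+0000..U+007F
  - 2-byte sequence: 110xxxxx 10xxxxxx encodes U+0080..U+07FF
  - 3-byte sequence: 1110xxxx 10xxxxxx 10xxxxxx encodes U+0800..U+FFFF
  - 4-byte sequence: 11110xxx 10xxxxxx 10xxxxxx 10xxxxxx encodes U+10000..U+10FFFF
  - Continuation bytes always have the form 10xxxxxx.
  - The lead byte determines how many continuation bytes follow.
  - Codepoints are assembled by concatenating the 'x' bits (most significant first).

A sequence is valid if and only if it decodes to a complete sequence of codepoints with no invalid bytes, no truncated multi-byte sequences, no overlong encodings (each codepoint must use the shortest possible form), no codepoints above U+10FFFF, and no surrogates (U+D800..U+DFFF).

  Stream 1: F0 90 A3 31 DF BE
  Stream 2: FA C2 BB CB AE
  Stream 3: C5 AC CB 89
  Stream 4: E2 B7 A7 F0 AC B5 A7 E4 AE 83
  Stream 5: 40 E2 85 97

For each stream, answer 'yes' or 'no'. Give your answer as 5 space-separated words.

Stream 1: error at byte offset 3. INVALID
Stream 2: error at byte offset 0. INVALID
Stream 3: decodes cleanly. VALID
Stream 4: decodes cleanly. VALID
Stream 5: decodes cleanly. VALID

Answer: no no yes yes yes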